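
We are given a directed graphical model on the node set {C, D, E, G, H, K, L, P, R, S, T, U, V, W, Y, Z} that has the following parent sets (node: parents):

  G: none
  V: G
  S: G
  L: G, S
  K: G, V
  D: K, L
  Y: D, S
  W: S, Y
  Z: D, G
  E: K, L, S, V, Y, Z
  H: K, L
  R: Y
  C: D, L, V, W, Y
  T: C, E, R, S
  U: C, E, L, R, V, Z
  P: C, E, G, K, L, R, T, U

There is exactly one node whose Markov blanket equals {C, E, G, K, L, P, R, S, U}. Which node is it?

The target node must have every member of {C, E, G, K, L, P, R, S, U} as a parent, child, or co-parent, and no others.
Parents of T: C, E, R, S; children: P; co-parents: C, E, G, K, L, R, U.
These exactly cover the given set, so the node is T.

T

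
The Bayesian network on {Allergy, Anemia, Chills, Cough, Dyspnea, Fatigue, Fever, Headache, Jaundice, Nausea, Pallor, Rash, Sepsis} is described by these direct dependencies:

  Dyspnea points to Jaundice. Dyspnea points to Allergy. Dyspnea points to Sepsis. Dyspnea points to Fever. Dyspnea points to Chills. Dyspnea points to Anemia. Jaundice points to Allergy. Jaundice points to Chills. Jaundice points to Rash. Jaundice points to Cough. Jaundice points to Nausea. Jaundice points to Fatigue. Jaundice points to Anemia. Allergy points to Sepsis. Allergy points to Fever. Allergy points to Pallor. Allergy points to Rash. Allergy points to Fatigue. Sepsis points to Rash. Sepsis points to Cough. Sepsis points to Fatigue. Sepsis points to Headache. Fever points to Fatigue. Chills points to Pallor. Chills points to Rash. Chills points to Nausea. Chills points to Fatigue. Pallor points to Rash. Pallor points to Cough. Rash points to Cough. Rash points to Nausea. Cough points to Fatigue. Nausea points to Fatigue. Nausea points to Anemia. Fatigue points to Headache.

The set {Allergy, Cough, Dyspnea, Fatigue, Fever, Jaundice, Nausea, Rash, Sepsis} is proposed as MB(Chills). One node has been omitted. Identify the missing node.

Pallor

Chills's parents: Dyspnea, Jaundice.
Chills has children Fatigue, Nausea, Pallor, Rash.
Other parents of Chills's children:
  Pallor's other parent is Allergy.
  Rash also has parents Allergy, Jaundice, Pallor, Sepsis.
  Nausea also has parents Jaundice, Rash.
  parents(Fatigue) \ {Chills} = {Allergy, Cough, Fever, Jaundice, Nausea, Sepsis}.
MB(Chills) = {Allergy, Cough, Dyspnea, Fatigue, Fever, Jaundice, Nausea, Pallor, Rash, Sepsis}.
Comparing with the claimed set, Pallor is missing.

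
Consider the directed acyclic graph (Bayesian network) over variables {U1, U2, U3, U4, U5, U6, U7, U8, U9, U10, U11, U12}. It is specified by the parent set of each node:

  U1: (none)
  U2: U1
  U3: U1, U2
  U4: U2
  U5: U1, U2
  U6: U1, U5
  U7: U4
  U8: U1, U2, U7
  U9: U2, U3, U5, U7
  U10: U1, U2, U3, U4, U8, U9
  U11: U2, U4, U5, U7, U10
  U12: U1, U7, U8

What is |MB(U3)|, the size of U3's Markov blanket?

Recall MB(v) = parents ∪ children ∪ spouses, where spouses are the other parents of v's children.
Ch(U3) = {U9, U10}.
Pa(U3) = {U1, U2}.
Co-parents of U3 (other parents of its children):
  U9: U2, U5, U7
  U10: U1, U2, U4, U8, U9
MB(U3) = {U1, U2, U4, U5, U7, U8, U9, U10}, which has 8 nodes.

8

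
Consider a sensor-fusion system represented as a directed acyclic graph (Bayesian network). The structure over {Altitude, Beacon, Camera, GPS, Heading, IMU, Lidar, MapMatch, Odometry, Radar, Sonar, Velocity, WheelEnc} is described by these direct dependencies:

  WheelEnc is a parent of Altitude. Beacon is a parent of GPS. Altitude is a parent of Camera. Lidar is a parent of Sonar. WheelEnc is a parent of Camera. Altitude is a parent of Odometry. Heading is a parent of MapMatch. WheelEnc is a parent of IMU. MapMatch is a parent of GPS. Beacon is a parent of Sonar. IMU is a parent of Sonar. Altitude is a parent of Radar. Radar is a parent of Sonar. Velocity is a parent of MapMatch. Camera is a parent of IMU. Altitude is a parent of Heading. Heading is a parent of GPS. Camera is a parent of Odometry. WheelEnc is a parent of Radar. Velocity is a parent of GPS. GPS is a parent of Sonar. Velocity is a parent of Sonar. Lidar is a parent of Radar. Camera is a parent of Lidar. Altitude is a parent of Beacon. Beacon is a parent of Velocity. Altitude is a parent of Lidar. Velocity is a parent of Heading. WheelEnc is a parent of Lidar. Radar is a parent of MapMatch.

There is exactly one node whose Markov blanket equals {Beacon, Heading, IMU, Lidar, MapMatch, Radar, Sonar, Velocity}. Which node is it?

The target node must have every member of {Beacon, Heading, IMU, Lidar, MapMatch, Radar, Sonar, Velocity} as a parent, child, or co-parent, and no others.
Parents of GPS: Beacon, Heading, MapMatch, Velocity; children: Sonar; co-parents: Beacon, IMU, Lidar, Radar, Velocity.
These exactly cover the given set, so the node is GPS.

GPS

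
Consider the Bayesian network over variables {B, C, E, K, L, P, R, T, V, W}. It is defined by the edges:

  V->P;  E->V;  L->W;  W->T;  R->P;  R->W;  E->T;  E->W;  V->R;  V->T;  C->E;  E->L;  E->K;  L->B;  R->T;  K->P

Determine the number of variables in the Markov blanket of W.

Parents of W: E, L, R.
W's children: T.
Other parents of W's children:
  T also has parents E, R, V.
MB(W) = {E, L, R, T, V}, which has 5 nodes.

5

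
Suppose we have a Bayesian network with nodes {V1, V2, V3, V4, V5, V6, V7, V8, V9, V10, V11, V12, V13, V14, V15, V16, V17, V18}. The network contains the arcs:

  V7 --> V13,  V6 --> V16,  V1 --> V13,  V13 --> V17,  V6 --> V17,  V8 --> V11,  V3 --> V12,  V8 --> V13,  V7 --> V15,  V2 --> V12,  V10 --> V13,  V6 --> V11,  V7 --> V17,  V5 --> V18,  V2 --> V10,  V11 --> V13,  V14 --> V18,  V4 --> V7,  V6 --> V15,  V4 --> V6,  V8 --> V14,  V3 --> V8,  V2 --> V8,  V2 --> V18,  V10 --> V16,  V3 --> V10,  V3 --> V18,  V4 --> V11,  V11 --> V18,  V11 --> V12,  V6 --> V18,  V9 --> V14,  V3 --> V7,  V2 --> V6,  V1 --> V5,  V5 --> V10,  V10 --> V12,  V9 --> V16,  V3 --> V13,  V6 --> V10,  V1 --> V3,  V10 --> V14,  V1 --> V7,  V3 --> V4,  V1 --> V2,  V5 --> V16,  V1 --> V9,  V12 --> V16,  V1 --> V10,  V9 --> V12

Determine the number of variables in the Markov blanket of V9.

A node's Markov blanket = Pa ∪ Ch ∪ (parents of Ch other than the node itself).
Parents of V9: V1.
Children of V9: V12, V14, V16.
For each child, the remaining parents (spouses of V9):
  V12: V2, V3, V10, V11
  V14: V8, V10
  V16: V5, V6, V10, V12
MB(V9) = {V1, V2, V3, V5, V6, V8, V10, V11, V12, V14, V16}, which has 11 nodes.

11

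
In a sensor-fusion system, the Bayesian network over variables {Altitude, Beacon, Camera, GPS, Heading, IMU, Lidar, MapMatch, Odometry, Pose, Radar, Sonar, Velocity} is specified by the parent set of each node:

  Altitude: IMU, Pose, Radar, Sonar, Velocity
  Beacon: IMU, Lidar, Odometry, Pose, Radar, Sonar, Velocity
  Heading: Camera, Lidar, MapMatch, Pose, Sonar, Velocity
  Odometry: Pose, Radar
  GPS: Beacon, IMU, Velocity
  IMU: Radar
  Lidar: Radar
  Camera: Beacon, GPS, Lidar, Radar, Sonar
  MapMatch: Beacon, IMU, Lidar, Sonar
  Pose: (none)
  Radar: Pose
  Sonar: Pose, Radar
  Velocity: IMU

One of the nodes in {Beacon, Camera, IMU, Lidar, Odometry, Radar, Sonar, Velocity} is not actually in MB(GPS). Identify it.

GPS has parents Beacon, IMU, Velocity.
GPS's children: Camera.
Other parents of GPS's children:
  Camera: Beacon, Lidar, Radar, Sonar
MB(GPS) = {Beacon, Camera, IMU, Lidar, Radar, Sonar, Velocity}.
Odometry is neither a parent, child, nor co-parent of GPS, so it does not belong.

Odometry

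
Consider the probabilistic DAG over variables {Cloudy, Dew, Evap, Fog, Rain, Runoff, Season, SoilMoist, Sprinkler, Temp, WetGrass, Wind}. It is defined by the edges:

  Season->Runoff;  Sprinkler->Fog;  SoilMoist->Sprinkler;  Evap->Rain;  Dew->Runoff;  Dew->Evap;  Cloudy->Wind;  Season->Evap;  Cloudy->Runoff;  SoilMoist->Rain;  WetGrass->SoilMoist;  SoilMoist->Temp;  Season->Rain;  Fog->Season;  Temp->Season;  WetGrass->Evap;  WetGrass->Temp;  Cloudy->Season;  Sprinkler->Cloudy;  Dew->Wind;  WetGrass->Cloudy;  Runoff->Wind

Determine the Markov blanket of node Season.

{Cloudy, Dew, Evap, Fog, Rain, Runoff, SoilMoist, Temp, WetGrass}

Season's children: Evap, Rain, Runoff.
Season has parents Cloudy, Fog, Temp.
Co-parents of Season (other parents of its children):
  Evap: Dew, WetGrass
  Rain: Evap, SoilMoist
  Runoff: Cloudy, Dew
Taking the union gives {Cloudy, Dew, Evap, Fog, Rain, Runoff, SoilMoist, Temp, WetGrass}.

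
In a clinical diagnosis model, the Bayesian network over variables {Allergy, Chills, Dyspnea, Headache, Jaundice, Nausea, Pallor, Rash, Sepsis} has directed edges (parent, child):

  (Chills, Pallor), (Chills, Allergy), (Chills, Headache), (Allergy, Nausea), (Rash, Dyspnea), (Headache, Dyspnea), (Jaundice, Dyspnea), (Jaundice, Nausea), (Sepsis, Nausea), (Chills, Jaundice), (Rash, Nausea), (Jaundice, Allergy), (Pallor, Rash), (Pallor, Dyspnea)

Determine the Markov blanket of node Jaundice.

{Allergy, Chills, Dyspnea, Headache, Nausea, Pallor, Rash, Sepsis}

Jaundice has parent Chills.
Jaundice's children: Allergy, Dyspnea, Nausea.
Other parents of Jaundice's children:
  Allergy also has parent Chills.
  Dyspnea also has parents Headache, Pallor, Rash.
  Nausea's other parents are Allergy, Rash, Sepsis.
So the Markov blanket of Jaundice is {Allergy, Chills, Dyspnea, Headache, Nausea, Pallor, Rash, Sepsis}.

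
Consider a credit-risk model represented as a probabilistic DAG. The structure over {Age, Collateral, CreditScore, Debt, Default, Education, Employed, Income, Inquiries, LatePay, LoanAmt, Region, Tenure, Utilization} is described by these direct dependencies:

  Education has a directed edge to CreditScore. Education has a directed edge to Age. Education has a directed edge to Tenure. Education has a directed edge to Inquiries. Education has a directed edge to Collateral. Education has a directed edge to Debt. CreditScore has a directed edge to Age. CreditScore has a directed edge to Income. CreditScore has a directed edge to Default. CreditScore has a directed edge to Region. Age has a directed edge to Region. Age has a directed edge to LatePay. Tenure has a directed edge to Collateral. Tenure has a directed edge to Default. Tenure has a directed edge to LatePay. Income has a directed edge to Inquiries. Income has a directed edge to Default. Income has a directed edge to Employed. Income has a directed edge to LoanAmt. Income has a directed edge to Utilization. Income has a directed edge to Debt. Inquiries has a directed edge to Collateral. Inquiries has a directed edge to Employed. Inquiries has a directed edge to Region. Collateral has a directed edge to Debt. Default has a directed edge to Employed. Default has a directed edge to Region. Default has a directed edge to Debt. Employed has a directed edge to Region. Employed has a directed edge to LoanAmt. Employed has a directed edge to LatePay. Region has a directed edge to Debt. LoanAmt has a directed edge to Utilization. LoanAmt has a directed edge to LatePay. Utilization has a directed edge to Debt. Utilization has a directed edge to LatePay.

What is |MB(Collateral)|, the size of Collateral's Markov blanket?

By definition, MB(Collateral) is built from Collateral's parents, Collateral's children, and the co-parents of Collateral.
Collateral has parents Education, Inquiries, Tenure.
Children of Collateral: Debt.
Parents of each child, excluding Collateral:
  Debt also has parents Default, Education, Income, Region, Utilization.
MB(Collateral) = {Debt, Default, Education, Income, Inquiries, Region, Tenure, Utilization}, which has 8 nodes.

8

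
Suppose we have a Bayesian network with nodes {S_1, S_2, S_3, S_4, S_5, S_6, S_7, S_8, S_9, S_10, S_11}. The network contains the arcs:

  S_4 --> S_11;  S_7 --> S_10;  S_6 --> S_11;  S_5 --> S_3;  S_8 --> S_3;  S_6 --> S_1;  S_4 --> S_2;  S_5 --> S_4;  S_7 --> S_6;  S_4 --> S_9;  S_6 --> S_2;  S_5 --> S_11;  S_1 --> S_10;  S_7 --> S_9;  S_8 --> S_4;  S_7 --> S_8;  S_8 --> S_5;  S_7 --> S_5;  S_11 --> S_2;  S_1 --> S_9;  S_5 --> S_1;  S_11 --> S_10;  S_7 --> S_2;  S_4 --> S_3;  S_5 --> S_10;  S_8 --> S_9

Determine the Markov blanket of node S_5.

{S_1, S_3, S_4, S_6, S_7, S_8, S_10, S_11}

Pa(S_5) = {S_7, S_8}.
S_5's children: S_1, S_3, S_4, S_10, S_11.
Parents of each child, excluding S_5:
  S_4 also has parent S_8.
  parents(S_11) \ {S_5} = {S_4, S_6}.
  parents(S_3) \ {S_5} = {S_4, S_8}.
  parents(S_1) \ {S_5} = {S_6}.
  S_10 also has parents S_1, S_7, S_11.
Union: {S_7, S_8} ∪ {S_1, S_3, S_4, S_10, S_11} ∪ {S_1, S_4, S_6, S_7, S_8, S_11} = {S_1, S_3, S_4, S_6, S_7, S_8, S_10, S_11}.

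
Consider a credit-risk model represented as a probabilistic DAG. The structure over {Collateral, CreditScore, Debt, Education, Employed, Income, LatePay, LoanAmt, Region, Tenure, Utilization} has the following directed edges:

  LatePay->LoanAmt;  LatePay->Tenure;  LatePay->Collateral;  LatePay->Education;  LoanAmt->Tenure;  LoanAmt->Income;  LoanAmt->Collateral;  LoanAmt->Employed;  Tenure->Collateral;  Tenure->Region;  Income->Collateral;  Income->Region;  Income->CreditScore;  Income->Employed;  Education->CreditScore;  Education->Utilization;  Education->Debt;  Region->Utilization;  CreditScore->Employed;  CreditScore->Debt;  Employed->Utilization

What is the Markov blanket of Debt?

Debt's parents: CreditScore, Education.
Debt's children: none.
With no children, Debt has no spouses; the co-parent set is empty.
MB(Debt) = {CreditScore, Education}.

{CreditScore, Education}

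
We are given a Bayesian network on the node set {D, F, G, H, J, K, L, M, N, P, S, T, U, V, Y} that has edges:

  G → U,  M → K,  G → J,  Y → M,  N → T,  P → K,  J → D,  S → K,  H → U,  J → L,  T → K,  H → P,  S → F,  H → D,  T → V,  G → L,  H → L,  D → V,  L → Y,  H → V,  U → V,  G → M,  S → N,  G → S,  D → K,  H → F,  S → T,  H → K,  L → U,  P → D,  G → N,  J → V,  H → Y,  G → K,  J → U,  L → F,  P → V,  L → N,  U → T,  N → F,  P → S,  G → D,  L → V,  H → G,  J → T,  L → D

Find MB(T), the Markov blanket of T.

{D, G, H, J, K, L, M, N, P, S, U, V}

The Markov blanket of a node is its parents, its children, and the other parents of its children.
Children of T: K, V.
T's parents: J, N, S, U.
Parents of each child, excluding T:
  V also has parents D, H, J, L, P, U.
  K's other parents are D, G, H, M, P, S.
So the Markov blanket of T is {D, G, H, J, K, L, M, N, P, S, U, V}.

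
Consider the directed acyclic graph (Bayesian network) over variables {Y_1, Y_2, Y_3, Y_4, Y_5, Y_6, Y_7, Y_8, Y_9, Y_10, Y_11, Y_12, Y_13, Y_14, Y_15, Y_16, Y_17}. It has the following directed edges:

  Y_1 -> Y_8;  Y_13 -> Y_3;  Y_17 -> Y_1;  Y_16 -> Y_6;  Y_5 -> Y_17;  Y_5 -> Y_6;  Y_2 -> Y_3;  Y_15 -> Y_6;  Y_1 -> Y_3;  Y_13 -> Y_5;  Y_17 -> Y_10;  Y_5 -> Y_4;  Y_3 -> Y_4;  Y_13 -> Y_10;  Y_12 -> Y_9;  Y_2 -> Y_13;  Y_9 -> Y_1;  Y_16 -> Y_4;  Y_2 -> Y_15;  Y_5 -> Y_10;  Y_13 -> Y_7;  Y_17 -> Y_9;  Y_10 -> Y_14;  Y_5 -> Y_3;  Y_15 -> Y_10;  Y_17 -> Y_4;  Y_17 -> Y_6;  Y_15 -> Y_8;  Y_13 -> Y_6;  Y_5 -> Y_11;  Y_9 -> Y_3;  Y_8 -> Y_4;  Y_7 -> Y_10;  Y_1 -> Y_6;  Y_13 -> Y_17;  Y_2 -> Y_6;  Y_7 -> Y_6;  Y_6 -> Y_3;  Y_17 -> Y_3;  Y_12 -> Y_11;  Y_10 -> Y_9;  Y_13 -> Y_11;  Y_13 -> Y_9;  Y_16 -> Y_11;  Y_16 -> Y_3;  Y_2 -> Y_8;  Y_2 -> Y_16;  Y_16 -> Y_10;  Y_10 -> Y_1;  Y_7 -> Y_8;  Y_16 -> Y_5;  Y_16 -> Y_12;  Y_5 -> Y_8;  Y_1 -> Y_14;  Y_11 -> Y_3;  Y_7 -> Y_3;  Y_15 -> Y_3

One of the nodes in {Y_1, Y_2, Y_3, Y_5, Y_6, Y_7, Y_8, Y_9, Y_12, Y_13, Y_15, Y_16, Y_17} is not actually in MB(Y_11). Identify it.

Y_11's parents: Y_5, Y_12, Y_13, Y_16.
Y_11's children: Y_3.
Parents of each child, excluding Y_11:
  Y_3's other parents are Y_1, Y_2, Y_5, Y_6, Y_7, Y_9, Y_13, Y_15, Y_16, Y_17.
MB(Y_11) = {Y_1, Y_2, Y_3, Y_5, Y_6, Y_7, Y_9, Y_12, Y_13, Y_15, Y_16, Y_17}.
Y_8 is neither a parent, child, nor co-parent of Y_11, so it does not belong.

Y_8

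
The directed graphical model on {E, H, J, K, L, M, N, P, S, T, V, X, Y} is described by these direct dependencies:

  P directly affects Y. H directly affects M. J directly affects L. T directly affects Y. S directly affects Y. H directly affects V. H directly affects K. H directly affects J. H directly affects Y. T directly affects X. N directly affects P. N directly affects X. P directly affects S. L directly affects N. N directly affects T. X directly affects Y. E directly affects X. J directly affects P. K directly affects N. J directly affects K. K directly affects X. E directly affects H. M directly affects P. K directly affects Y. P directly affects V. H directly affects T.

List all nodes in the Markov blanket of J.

{H, K, L, M, N, P}

A node's Markov blanket = Pa ∪ Ch ∪ (parents of Ch other than the node itself).
J's parents: H.
J's children: K, L, P.
Parents of each child, excluding J:
  K's other parent is H.
  L has no other parent.
  P's other parents are M, N.
MB(J) = {H, K, L, M, N, P}.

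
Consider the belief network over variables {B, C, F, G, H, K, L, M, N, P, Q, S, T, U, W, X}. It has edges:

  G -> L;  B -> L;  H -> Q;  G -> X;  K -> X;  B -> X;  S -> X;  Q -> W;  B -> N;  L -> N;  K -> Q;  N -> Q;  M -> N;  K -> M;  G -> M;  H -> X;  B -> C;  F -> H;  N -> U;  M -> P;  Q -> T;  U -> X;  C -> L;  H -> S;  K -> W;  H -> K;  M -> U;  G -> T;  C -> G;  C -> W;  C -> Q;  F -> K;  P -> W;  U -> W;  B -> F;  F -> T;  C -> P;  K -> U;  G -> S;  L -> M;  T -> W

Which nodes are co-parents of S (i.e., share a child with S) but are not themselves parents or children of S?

{B, K, U}

Children of S: X.
  X: B, G, H, K, U
Excluding nodes already adjacent to S (G, H, X), the co-parent-only contribution is {B, K, U}.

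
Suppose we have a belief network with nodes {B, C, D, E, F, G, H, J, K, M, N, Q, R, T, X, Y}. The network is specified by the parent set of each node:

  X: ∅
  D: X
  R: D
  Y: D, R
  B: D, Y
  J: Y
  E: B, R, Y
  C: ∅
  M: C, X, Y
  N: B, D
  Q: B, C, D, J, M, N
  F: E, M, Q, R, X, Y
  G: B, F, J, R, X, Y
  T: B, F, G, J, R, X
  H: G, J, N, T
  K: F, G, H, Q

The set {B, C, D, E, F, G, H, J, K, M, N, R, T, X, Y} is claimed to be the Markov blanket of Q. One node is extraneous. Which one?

T

A node's Markov blanket = Pa ∪ Ch ∪ (parents of Ch other than the node itself).
Q's parents: B, C, D, J, M, N.
Children of Q: F, K.
Parents of each child, excluding Q:
  F: E, M, R, X, Y
  K: F, G, H
MB(Q) = {B, C, D, E, F, G, H, J, K, M, N, R, X, Y}.
T is neither a parent, child, nor co-parent of Q, so it does not belong.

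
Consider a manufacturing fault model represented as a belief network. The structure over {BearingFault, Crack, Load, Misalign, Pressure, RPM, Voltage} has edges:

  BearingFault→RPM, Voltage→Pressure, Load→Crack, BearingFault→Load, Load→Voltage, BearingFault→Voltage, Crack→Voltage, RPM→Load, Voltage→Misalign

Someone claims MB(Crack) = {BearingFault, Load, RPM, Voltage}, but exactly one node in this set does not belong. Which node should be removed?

Crack has parent Load.
Crack's children: Voltage.
Other parents of Crack's children:
  Voltage: BearingFault, Load
MB(Crack) = {BearingFault, Load, Voltage}.
RPM is neither a parent, child, nor co-parent of Crack, so it does not belong.

RPM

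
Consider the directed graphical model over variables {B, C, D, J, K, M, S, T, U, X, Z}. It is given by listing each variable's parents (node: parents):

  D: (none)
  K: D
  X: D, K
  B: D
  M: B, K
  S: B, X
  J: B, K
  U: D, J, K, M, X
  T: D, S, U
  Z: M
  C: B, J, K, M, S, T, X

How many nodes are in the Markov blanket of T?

Recall MB(v) = parents ∪ children ∪ spouses, where spouses are the other parents of v's children.
Parents of T: D, S, U.
Children of T: C.
Parents of each child, excluding T:
  parents(C) \ {T} = {B, J, K, M, S, X}.
MB(T) = {B, C, D, J, K, M, S, U, X}, which has 9 nodes.

9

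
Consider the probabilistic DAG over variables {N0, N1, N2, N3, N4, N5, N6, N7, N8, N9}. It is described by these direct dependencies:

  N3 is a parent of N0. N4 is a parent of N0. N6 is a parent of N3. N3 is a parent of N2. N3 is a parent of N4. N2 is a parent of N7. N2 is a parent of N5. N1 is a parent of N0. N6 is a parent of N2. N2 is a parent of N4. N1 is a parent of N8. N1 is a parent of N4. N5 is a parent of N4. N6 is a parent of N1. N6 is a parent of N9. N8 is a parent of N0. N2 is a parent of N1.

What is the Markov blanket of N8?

{N0, N1, N3, N4}

Ch(N8) = {N0}.
Parents of N8: N1.
Other parents of N8's children:
  parents(N0) \ {N8} = {N1, N3, N4}.
Taking the union gives {N0, N1, N3, N4}.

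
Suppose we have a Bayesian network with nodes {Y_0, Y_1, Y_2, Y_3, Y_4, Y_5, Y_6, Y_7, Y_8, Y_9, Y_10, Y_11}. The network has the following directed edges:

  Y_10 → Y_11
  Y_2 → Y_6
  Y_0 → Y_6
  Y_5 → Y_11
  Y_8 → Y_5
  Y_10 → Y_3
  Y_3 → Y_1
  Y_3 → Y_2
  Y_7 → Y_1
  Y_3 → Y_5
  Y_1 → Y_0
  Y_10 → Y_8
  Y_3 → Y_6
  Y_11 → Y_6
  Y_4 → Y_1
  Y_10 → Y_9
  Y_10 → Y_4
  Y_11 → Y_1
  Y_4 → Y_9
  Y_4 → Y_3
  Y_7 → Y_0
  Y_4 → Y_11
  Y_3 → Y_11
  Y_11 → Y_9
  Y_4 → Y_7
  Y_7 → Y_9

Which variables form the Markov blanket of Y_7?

Y_7's parents: Y_4.
Y_7's children: Y_0, Y_1, Y_9.
Other parents of Y_7's children:
  parents(Y_1) \ {Y_7} = {Y_3, Y_4, Y_11}.
  parents(Y_9) \ {Y_7} = {Y_4, Y_10, Y_11}.
  Y_0 also has parent Y_1.
MB(Y_7) = {Y_0, Y_1, Y_3, Y_4, Y_9, Y_10, Y_11}.

{Y_0, Y_1, Y_3, Y_4, Y_9, Y_10, Y_11}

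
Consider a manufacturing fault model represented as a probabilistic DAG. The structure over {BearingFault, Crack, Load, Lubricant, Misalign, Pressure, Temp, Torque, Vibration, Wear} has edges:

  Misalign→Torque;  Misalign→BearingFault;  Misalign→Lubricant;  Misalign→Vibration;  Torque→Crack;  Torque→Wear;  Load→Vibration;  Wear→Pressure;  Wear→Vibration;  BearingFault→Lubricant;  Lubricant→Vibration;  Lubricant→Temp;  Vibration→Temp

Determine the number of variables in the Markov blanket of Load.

Parents of Load: none.
Load has child Vibration.
For each child, the remaining parents (spouses of Load):
  Vibration also has parents Lubricant, Misalign, Wear.
MB(Load) = {Lubricant, Misalign, Vibration, Wear}, which has 4 nodes.

4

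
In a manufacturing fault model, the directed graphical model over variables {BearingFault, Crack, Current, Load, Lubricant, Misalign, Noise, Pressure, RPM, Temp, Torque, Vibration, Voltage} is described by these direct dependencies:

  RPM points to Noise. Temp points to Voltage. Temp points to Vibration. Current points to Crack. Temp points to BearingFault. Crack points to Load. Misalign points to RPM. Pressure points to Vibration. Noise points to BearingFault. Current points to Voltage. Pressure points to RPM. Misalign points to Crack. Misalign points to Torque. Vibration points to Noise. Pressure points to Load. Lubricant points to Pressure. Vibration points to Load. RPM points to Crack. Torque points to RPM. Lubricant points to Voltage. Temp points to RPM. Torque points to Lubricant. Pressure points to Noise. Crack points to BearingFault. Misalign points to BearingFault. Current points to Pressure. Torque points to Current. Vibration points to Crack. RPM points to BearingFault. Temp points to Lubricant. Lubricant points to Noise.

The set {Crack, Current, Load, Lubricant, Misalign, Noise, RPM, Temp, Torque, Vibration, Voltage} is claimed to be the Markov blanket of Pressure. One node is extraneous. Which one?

A node's Markov blanket = Pa ∪ Ch ∪ (parents of Ch other than the node itself).
Pa(Pressure) = {Current, Lubricant}.
Children of Pressure: Load, Noise, RPM, Vibration.
Co-parents of Pressure (other parents of its children):
  RPM's other parents are Misalign, Temp, Torque.
  Vibration's other parent is Temp.
  Noise also has parents Lubricant, RPM, Vibration.
  Load's other parents are Crack, Vibration.
MB(Pressure) = {Crack, Current, Load, Lubricant, Misalign, Noise, RPM, Temp, Torque, Vibration}.
Voltage is neither a parent, child, nor co-parent of Pressure, so it does not belong.

Voltage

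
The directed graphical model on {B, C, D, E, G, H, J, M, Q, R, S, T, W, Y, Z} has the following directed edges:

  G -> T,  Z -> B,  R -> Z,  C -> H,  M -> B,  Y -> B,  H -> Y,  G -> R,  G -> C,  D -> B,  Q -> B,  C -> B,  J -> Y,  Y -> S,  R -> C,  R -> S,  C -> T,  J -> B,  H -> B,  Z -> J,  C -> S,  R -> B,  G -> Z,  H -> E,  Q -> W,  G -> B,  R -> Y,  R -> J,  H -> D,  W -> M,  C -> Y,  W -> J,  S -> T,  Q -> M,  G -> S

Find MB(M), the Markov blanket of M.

A node's Markov blanket = Pa ∪ Ch ∪ (parents of Ch other than the node itself).
Pa(M) = {Q, W}.
M's children: B.
Co-parents of M (other parents of its children):
  B's other parents are C, D, G, H, J, Q, R, Y, Z.
MB(M) = {B, C, D, G, H, J, Q, R, W, Y, Z}.

{B, C, D, G, H, J, Q, R, W, Y, Z}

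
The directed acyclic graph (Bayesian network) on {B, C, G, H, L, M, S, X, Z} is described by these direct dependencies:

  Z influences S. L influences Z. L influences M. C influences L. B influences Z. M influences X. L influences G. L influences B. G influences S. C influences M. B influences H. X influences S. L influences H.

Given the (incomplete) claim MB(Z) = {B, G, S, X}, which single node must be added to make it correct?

L

A node's Markov blanket = Pa ∪ Ch ∪ (parents of Ch other than the node itself).
Ch(Z) = {S}.
Z's parents: B, L.
Parents of each child, excluding Z:
  S: G, X
MB(Z) = {B, G, L, S, X}.
Comparing with the claimed set, L is missing.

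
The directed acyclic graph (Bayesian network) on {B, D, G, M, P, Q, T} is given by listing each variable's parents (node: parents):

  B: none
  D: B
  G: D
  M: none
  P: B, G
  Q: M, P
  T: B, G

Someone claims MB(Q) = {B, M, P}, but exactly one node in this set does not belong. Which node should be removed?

A node's Markov blanket = Pa ∪ Ch ∪ (parents of Ch other than the node itself).
Q's parents: M, P.
Q has no children.
Q has no children, so there are no co-parents.
MB(Q) = {M, P}.
B is neither a parent, child, nor co-parent of Q, so it does not belong.

B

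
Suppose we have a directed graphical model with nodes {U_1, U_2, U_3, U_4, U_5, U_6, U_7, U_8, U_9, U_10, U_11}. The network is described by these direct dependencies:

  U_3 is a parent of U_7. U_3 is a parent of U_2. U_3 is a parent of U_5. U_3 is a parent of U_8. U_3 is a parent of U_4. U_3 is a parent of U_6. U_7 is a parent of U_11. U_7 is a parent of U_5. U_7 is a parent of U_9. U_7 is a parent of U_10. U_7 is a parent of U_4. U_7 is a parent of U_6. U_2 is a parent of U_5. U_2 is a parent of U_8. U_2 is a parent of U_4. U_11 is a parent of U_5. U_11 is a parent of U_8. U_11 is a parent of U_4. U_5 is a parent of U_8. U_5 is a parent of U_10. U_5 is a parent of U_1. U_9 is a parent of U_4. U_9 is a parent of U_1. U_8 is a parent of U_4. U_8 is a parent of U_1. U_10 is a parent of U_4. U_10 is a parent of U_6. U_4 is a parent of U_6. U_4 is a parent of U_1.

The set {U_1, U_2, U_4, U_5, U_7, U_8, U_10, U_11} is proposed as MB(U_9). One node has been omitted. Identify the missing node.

Recall MB(v) = parents ∪ children ∪ spouses, where spouses are the other parents of v's children.
Pa(U_9) = {U_7}.
Children of U_9: U_1, U_4.
Co-parents of U_9 (other parents of its children):
  U_4 also has parents U_2, U_3, U_7, U_8, U_10, U_11.
  U_1 also has parents U_4, U_5, U_8.
MB(U_9) = {U_1, U_2, U_3, U_4, U_5, U_7, U_8, U_10, U_11}.
Comparing with the claimed set, U_3 is missing.

U_3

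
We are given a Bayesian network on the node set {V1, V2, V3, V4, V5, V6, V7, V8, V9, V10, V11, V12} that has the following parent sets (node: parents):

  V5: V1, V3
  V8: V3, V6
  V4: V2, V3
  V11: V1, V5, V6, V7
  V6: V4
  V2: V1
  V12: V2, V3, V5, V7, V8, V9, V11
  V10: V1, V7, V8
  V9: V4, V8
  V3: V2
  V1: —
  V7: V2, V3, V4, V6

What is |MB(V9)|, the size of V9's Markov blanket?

8

Recall MB(v) = parents ∪ children ∪ spouses, where spouses are the other parents of v's children.
V9's parents: V4, V8.
V9's children: V12.
Co-parents of V9 (other parents of its children):
  V12: V2, V3, V5, V7, V8, V11
MB(V9) = {V2, V3, V4, V5, V7, V8, V11, V12}, which has 8 nodes.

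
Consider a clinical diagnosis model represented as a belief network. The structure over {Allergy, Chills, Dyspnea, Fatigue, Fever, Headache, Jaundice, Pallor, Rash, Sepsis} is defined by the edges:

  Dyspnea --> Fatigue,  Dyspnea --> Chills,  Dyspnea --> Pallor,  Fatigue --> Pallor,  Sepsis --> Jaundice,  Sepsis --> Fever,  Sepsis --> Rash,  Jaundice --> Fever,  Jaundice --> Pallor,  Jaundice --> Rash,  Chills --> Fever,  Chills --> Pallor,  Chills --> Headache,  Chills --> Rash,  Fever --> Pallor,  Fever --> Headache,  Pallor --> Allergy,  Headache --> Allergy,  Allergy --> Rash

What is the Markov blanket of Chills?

By definition, MB(Chills) is built from Chills's parents, Chills's children, and the co-parents of Chills.
Chills has parent Dyspnea.
Chills's children: Fever, Headache, Pallor, Rash.
Parents of each child, excluding Chills:
  Fever: Jaundice, Sepsis
  Pallor: Dyspnea, Fatigue, Fever, Jaundice
  Headache: Fever
  Rash: Allergy, Jaundice, Sepsis
Taking the union gives {Allergy, Dyspnea, Fatigue, Fever, Headache, Jaundice, Pallor, Rash, Sepsis}.

{Allergy, Dyspnea, Fatigue, Fever, Headache, Jaundice, Pallor, Rash, Sepsis}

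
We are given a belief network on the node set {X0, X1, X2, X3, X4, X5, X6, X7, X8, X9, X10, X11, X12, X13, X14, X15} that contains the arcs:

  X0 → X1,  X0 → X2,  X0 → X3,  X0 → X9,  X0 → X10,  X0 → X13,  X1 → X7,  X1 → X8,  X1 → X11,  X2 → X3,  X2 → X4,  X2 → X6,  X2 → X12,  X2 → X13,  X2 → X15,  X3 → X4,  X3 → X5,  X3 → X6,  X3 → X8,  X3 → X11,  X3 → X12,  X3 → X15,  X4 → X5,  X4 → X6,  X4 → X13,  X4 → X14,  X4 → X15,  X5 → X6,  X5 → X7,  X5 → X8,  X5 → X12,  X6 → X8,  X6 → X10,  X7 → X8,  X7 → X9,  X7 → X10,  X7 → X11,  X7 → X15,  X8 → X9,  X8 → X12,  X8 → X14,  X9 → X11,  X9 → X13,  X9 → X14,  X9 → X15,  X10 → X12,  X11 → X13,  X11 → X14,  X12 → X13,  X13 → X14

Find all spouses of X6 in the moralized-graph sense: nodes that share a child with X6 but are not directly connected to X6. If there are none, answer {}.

{X0, X1, X7}

Children of X6: X8, X10.
  parents(X8) \ {X6} = {X1, X3, X5, X7}.
  parents(X10) \ {X6} = {X0, X7}.
Excluding nodes already adjacent to X6 (X2, X3, X4, X5, X8, X10), the co-parent-only contribution is {X0, X1, X7}.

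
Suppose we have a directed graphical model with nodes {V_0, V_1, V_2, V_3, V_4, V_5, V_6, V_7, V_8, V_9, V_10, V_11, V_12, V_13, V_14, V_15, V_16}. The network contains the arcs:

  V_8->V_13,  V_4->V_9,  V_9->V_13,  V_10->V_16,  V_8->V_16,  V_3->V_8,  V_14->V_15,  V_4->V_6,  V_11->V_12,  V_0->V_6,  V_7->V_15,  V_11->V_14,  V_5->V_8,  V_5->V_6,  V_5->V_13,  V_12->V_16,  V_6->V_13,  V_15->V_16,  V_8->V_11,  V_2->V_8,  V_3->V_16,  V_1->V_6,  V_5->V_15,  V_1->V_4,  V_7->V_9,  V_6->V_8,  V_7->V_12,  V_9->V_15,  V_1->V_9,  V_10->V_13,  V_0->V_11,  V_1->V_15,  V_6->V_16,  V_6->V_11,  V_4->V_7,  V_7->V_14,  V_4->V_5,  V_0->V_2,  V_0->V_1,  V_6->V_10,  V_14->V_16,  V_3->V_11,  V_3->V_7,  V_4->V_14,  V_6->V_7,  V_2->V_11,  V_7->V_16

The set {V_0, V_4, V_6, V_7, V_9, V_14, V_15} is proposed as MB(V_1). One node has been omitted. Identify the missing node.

The Markov blanket of a node is its parents, its children, and the other parents of its children.
V_1's parents: V_0.
V_1's children: V_4, V_6, V_9, V_15.
For each child, the remaining parents (spouses of V_1):
  V_4 has no other parent.
  parents(V_6) \ {V_1} = {V_0, V_4, V_5}.
  parents(V_9) \ {V_1} = {V_4, V_7}.
  V_15 also has parents V_5, V_7, V_9, V_14.
MB(V_1) = {V_0, V_4, V_5, V_6, V_7, V_9, V_14, V_15}.
Comparing with the claimed set, V_5 is missing.

V_5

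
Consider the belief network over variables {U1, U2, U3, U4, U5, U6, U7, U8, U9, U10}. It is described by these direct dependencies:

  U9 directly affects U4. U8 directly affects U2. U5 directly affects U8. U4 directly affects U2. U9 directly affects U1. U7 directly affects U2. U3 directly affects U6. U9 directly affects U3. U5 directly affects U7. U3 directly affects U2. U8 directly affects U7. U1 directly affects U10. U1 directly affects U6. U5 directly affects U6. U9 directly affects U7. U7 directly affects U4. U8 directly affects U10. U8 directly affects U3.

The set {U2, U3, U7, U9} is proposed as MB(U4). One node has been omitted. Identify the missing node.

By definition, MB(U4) is built from U4's parents, U4's children, and the co-parents of U4.
U4 has child U2.
U4 has parents U7, U9.
For each child, the remaining parents (spouses of U4):
  U2: U3, U7, U8
MB(U4) = {U2, U3, U7, U8, U9}.
Comparing with the claimed set, U8 is missing.

U8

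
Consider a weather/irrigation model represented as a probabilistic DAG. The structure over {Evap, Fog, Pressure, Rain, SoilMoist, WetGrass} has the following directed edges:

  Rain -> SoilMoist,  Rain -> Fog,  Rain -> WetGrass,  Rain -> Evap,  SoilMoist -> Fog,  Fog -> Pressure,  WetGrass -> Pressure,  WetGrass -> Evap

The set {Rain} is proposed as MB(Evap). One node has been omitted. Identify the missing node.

WetGrass

Recall MB(v) = parents ∪ children ∪ spouses, where spouses are the other parents of v's children.
Parents of Evap: Rain, WetGrass.
Evap has no children.
With no children, Evap has no spouses; the co-parent set is empty.
MB(Evap) = {Rain, WetGrass}.
Comparing with the claimed set, WetGrass is missing.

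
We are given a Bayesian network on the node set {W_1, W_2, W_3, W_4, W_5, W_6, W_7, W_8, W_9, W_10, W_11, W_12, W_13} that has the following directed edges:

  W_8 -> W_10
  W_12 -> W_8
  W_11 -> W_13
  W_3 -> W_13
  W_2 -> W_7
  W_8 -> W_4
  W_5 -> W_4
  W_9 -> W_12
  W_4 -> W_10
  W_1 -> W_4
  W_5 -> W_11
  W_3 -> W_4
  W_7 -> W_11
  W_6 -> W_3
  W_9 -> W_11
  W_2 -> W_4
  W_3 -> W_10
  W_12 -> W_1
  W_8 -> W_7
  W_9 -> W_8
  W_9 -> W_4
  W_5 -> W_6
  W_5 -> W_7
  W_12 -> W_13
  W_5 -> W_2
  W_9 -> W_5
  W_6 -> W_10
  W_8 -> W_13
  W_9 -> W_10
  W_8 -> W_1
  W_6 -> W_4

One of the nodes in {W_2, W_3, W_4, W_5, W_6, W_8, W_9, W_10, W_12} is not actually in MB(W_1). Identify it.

Recall MB(v) = parents ∪ children ∪ spouses, where spouses are the other parents of v's children.
Children of W_1: W_4.
W_1 has parents W_8, W_12.
Parents of each child, excluding W_1:
  W_4 also has parents W_2, W_3, W_5, W_6, W_8, W_9.
MB(W_1) = {W_2, W_3, W_4, W_5, W_6, W_8, W_9, W_12}.
W_10 is neither a parent, child, nor co-parent of W_1, so it does not belong.

W_10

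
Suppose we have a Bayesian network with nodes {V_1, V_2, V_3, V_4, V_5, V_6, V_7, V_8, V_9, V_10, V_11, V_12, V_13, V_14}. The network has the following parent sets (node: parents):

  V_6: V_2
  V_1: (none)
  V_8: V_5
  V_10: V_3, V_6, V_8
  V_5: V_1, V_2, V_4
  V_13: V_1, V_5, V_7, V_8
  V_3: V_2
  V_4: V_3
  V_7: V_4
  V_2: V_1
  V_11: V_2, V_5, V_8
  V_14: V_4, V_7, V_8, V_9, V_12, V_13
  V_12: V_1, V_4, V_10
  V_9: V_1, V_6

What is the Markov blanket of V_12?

{V_1, V_4, V_7, V_8, V_9, V_10, V_13, V_14}

The Markov blanket of a node is its parents, its children, and the other parents of its children.
Parents of V_12: V_1, V_4, V_10.
Ch(V_12) = {V_14}.
Other parents of V_12's children:
  parents(V_14) \ {V_12} = {V_4, V_7, V_8, V_9, V_13}.
Union: {V_1, V_4, V_10} ∪ {V_14} ∪ {V_4, V_7, V_8, V_9, V_13} = {V_1, V_4, V_7, V_8, V_9, V_10, V_13, V_14}.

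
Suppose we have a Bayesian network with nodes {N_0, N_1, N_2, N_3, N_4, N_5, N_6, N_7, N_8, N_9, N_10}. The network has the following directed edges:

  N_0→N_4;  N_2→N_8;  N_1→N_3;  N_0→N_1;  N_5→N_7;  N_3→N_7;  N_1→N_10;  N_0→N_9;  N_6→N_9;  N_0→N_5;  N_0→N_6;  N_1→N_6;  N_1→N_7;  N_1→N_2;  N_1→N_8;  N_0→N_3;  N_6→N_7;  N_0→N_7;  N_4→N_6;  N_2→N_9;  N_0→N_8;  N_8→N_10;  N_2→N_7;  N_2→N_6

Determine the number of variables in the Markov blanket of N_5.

The Markov blanket of a node is its parents, its children, and the other parents of its children.
N_5 has child N_7.
N_5 has parent N_0.
Co-parents of N_5 (other parents of its children):
  N_7's other parents are N_0, N_1, N_2, N_3, N_6.
MB(N_5) = {N_0, N_1, N_2, N_3, N_6, N_7}, which has 6 nodes.

6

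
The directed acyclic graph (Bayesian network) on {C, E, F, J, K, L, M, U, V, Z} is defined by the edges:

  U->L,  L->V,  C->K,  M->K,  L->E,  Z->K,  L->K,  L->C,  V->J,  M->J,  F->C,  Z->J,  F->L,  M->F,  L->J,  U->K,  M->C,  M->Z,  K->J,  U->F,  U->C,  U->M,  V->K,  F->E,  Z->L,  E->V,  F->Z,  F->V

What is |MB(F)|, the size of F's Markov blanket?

F's parents: M, U.
Children of F: C, E, L, V, Z.
For each child, the remaining parents (spouses of F):
  Z: M
  L: U, Z
  E: L
  V: E, L
  C: L, M, U
MB(F) = {C, E, L, M, U, V, Z}, which has 7 nodes.

7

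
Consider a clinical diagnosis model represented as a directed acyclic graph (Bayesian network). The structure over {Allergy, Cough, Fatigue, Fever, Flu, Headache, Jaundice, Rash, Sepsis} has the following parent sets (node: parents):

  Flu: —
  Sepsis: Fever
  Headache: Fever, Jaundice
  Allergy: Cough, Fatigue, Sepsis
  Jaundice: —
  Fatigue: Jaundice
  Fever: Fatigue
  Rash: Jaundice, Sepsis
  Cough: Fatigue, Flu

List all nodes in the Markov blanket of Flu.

Parents of Flu: none.
Ch(Flu) = {Cough}.
Other parents of Flu's children:
  parents(Cough) \ {Flu} = {Fatigue}.
Union: {} ∪ {Cough} ∪ {Fatigue} = {Cough, Fatigue}.

{Cough, Fatigue}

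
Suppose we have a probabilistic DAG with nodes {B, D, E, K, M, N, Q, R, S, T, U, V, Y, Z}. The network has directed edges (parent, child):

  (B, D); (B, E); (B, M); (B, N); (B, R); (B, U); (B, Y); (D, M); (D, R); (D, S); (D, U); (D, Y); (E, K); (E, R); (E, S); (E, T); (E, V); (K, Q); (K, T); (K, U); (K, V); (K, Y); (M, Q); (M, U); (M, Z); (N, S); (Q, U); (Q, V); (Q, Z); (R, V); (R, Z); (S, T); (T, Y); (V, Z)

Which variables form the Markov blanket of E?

{B, D, K, N, Q, R, S, T, V}

Recall MB(v) = parents ∪ children ∪ spouses, where spouses are the other parents of v's children.
Children of E: K, R, S, T, V.
E's parents: B.
Co-parents of E (other parents of its children):
  K has no other parent.
  parents(R) \ {E} = {B, D}.
  S also has parents D, N.
  T's other parents are K, S.
  V's other parents are K, Q, R.
So the Markov blanket of E is {B, D, K, N, Q, R, S, T, V}.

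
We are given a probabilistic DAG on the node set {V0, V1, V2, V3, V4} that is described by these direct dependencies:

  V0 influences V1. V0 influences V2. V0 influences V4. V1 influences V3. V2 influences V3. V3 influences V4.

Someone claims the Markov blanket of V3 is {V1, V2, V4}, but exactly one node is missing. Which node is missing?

V0

V3's parents: V1, V2.
Children of V3: V4.
Parents of each child, excluding V3:
  V4: V0
MB(V3) = {V0, V1, V2, V4}.
Comparing with the claimed set, V0 is missing.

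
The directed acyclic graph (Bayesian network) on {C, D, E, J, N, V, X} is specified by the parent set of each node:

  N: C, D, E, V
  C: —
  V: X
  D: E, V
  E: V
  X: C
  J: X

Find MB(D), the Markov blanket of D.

D's parents: E, V.
Children of D: N.
Parents of each child, excluding D:
  N also has parents C, E, V.
Union: {E, V} ∪ {N} ∪ {C, E, V} = {C, E, N, V}.

{C, E, N, V}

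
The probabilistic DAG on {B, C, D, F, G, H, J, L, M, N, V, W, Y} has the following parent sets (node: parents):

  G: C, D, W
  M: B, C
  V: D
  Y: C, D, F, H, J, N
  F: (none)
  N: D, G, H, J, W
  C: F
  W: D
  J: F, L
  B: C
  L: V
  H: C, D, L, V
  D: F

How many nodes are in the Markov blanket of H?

Recall MB(v) = parents ∪ children ∪ spouses, where spouses are the other parents of v's children.
Parents of H: C, D, L, V.
Children of H: N, Y.
For each child, the remaining parents (spouses of H):
  N: D, G, J, W
  Y: C, D, F, J, N
MB(H) = {C, D, F, G, J, L, N, V, W, Y}, which has 10 nodes.

10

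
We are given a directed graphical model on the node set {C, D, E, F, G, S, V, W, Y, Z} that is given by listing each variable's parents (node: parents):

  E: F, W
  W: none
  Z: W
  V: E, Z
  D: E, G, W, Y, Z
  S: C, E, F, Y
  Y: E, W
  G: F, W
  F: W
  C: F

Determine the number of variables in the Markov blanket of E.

9

E's parents: F, W.
E's children: D, S, V, Y.
Co-parents of E (other parents of its children):
  parents(Y) \ {E} = {W}.
  parents(V) \ {E} = {Z}.
  S's other parents are C, F, Y.
  D's other parents are G, W, Y, Z.
MB(E) = {C, D, F, G, S, V, W, Y, Z}, which has 9 nodes.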